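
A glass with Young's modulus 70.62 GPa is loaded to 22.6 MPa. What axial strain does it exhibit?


Rearrange E = sigma / epsilon:
  epsilon = sigma / E
  E (MPa) = 70.62 * 1000 = 70620
  epsilon = 22.6 / 70620 = 0.00032

0.00032


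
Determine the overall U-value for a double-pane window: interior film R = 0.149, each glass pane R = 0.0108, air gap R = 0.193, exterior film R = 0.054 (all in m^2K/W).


Total thermal resistance (series):
  R_total = R_in + R_glass + R_air + R_glass + R_out
  R_total = 0.149 + 0.0108 + 0.193 + 0.0108 + 0.054 = 0.4176 m^2K/W
U-value = 1 / R_total = 1 / 0.4176 = 2.395 W/m^2K

2.395 W/m^2K


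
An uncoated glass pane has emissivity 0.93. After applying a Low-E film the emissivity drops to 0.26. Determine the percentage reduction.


Percentage reduction = (1 - coated/uncoated) * 100
  Ratio = 0.26 / 0.93 = 0.2796
  Reduction = (1 - 0.2796) * 100 = 72.0%

72.0%


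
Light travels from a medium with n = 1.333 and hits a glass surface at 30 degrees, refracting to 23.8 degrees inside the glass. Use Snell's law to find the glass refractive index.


Apply Snell's law: n1 * sin(theta1) = n2 * sin(theta2)
  n2 = n1 * sin(theta1) / sin(theta2)
  sin(30) = 0.5
  sin(23.8) = 0.403545
  n2 = 1.333 * 0.5 / 0.403545 = 1.6516

1.6516


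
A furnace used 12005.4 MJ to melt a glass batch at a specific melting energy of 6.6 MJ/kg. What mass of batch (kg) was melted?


Rearrange E = m * s for m:
  m = E / s
  m = 12005.4 / 6.6 = 1819.0 kg

1819.0 kg


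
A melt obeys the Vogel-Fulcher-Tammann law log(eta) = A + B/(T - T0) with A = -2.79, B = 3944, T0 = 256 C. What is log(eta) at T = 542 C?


VFT equation: log(eta) = A + B / (T - T0)
  T - T0 = 542 - 256 = 286
  B / (T - T0) = 3944 / 286 = 13.79
  log(eta) = -2.79 + 13.79 = 11.0

11.0


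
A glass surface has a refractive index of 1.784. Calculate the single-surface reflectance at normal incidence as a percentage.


Fresnel reflectance at normal incidence:
  R = ((n - 1)/(n + 1))^2
  (n - 1)/(n + 1) = (1.784 - 1)/(1.784 + 1) = 0.281609
  R = 0.281609^2 = 0.0793036
  R(%) = 0.0793036 * 100 = 7.93%

7.93%


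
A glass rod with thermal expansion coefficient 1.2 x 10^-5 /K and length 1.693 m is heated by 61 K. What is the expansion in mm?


Thermal expansion formula: dL = alpha * L0 * dT
  dL = (1.2 x 10^-5) * 1.693 * 61 = 0.00123928 m
Convert to mm: 0.00123928 * 1000 = 1.2393 mm

1.2393 mm


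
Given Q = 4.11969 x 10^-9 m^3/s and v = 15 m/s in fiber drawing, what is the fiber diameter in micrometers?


Cross-sectional area from continuity:
  A = Q / v = 4.11969 x 10^-9 / 15 = 2.74646 x 10^-10 m^2
Diameter from circular cross-section:
  d = sqrt(4A / pi) * 10^6 (m -> um)
  d = sqrt(4 * 2.74646 x 10^-10 / pi) * 10^6 = 18.7 um

18.7 um


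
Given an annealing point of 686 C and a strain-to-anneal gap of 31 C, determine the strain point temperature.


Strain point = annealing point - difference:
  T_strain = 686 - 31 = 655 C

655 C


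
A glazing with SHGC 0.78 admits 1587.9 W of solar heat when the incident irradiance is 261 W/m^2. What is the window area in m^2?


Rearrange Q = Area * SHGC * Irradiance:
  Area = Q / (SHGC * Irradiance)
  Area = 1587.9 / (0.78 * 261) = 7.8 m^2

7.8 m^2


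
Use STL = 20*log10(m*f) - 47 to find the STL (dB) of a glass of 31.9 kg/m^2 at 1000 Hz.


Mass law: STL = 20 * log10(m * f) - 47
  m * f = 31.9 * 1000 = 31900
  log10(31900) = 4.50379
  STL = 20 * 4.50379 - 47 = 90.0758 - 47 = 43.1 dB

43.1 dB


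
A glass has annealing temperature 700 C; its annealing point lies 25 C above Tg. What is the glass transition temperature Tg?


Rearrange T_anneal = Tg + offset for Tg:
  Tg = T_anneal - offset = 700 - 25 = 675 C

675 C


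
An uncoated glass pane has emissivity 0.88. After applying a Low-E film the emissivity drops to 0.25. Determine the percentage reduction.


Percentage reduction = (1 - coated/uncoated) * 100
  Ratio = 0.25 / 0.88 = 0.2841
  Reduction = (1 - 0.2841) * 100 = 71.6%

71.6%


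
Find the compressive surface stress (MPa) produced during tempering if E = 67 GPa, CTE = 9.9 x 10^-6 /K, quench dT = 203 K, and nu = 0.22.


Tempering stress: sigma = E * alpha * dT / (1 - nu)
  E (MPa) = 67 * 1000 = 67000
  Numerator = 67000 * (9.9 x 10^-6) * 203 = 134.6499
  Denominator = 1 - 0.22 = 0.78
  sigma = 134.6499 / 0.78 = 172.6 MPa

172.6 MPa


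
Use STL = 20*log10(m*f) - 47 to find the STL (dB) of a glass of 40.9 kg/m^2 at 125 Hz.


Mass law: STL = 20 * log10(m * f) - 47
  m * f = 40.9 * 125 = 5112.5
  log10(5112.5) = 3.70863
  STL = 20 * 3.70863 - 47 = 74.1726 - 47 = 27.2 dB

27.2 dB


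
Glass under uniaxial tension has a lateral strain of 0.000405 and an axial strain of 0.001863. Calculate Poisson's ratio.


Poisson's ratio: nu = lateral strain / axial strain
  nu = 0.000405 / 0.001863 = 0.2174

0.2174


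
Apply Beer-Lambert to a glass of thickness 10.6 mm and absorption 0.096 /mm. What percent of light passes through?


Beer-Lambert law: T = exp(-alpha * thickness)
  exponent = -0.096 * 10.6 = -1.0176
  T = exp(-1.0176) = 0.3615
  Percentage = 0.3615 * 100 = 36.15%

36.15%


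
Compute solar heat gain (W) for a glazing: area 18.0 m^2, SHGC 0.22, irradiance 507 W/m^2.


Solar heat gain: Q = Area * SHGC * Irradiance
  Q = 18.0 * 0.22 * 507 = 2007.7 W

2007.7 W


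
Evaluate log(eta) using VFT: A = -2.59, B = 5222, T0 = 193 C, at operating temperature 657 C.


VFT equation: log(eta) = A + B / (T - T0)
  T - T0 = 657 - 193 = 464
  B / (T - T0) = 5222 / 464 = 11.254
  log(eta) = -2.59 + 11.254 = 8.664

8.664


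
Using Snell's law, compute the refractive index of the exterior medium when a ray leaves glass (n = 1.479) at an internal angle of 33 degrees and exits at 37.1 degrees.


Apply Snell's law: n1 * sin(theta1) = n2 * sin(theta2)
  n2 = n1 * sin(theta1) / sin(theta2)
  sin(33) = 0.544639
  sin(37.1) = 0.603208
  n2 = 1.479 * 0.544639 / 0.603208 = 1.3354

1.3354


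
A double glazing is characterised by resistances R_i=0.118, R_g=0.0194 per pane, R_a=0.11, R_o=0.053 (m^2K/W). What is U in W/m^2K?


Total thermal resistance (series):
  R_total = R_in + R_glass + R_air + R_glass + R_out
  R_total = 0.118 + 0.0194 + 0.11 + 0.0194 + 0.053 = 0.3198 m^2K/W
U-value = 1 / R_total = 1 / 0.3198 = 3.127 W/m^2K

3.127 W/m^2K


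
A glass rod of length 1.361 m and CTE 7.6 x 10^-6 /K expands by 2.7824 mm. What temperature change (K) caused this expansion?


Rearrange dL = alpha * L0 * dT for dT:
  dT = dL / (alpha * L0)
  dL (m) = 2.7824 / 1000 = 0.0027824
  dT = 0.0027824 / ((7.6 x 10^-6) * 1.361) = 269.0 K

269.0 K


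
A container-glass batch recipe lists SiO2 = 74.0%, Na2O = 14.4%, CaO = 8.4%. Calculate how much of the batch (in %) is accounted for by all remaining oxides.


Sum the three major oxides:
  SiO2 + Na2O + CaO = 74.0 + 14.4 + 8.4 = 96.8%
Subtract from 100%:
  Others = 100 - 96.8 = 3.2%

3.2%


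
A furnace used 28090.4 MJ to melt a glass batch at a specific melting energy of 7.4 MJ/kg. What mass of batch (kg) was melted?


Rearrange E = m * s for m:
  m = E / s
  m = 28090.4 / 7.4 = 3796.0 kg

3796.0 kg


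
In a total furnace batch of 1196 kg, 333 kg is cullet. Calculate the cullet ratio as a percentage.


Cullet ratio = (cullet mass / total batch mass) * 100
  Ratio = 333 / 1196 * 100 = 27.84%

27.84%


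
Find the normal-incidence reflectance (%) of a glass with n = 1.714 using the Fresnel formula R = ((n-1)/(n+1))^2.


Fresnel reflectance at normal incidence:
  R = ((n - 1)/(n + 1))^2
  (n - 1)/(n + 1) = (1.714 - 1)/(1.714 + 1) = 0.26308
  R = 0.26308^2 = 0.0692111
  R(%) = 0.0692111 * 100 = 6.921%

6.921%


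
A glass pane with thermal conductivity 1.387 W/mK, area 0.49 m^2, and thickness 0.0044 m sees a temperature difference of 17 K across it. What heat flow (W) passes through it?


Fourier's law: Q = k * A * dT / t
  Q = 1.387 * 0.49 * 17 / 0.0044
  Q = 11.55371 / 0.0044 = 2625.8 W

2625.8 W


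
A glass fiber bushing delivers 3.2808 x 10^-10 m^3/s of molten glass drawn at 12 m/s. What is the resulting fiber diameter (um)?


Cross-sectional area from continuity:
  A = Q / v = 3.2808 x 10^-10 / 12 = 2.734 x 10^-11 m^2
Diameter from circular cross-section:
  d = sqrt(4A / pi) * 10^6 (m -> um)
  d = sqrt(4 * 2.734 x 10^-11 / pi) * 10^6 = 5.9 um

5.9 um


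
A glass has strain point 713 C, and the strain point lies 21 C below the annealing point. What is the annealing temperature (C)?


T_anneal = T_strain + gap:
  T_anneal = 713 + 21 = 734 C

734 C


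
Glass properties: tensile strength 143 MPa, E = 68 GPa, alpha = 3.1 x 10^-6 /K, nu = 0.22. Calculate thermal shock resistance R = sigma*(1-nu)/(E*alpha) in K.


Thermal shock resistance: R = sigma * (1 - nu) / (E * alpha)
  Numerator = 143 * (1 - 0.22) = 111.54
  Denominator = 68 * 1000 * (3.1 x 10^-6) = 0.2108
  R = 111.54 / 0.2108 = 529.1 K

529.1 K


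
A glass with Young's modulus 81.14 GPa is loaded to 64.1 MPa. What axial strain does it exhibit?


Rearrange E = sigma / epsilon:
  epsilon = sigma / E
  E (MPa) = 81.14 * 1000 = 81140
  epsilon = 64.1 / 81140 = 0.00079

0.00079


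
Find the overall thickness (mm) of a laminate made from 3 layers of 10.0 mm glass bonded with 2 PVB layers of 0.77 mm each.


Total thickness = glass contribution + PVB contribution
  Glass: 3 * 10.0 = 30.0 mm
  PVB: 2 * 0.77 = 1.54 mm
  Total = 30.0 + 1.54 = 31.54 mm

31.54 mm


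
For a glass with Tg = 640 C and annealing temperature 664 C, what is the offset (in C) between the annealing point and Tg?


Offset = T_anneal - Tg:
  offset = 664 - 640 = 24 C

24 C


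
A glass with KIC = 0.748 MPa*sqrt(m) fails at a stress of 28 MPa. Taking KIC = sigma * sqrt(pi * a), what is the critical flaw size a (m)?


Rearrange KIC = sigma * sqrt(pi * a):
  sqrt(pi * a) = KIC / sigma
  sqrt(pi * a) = 0.748 / 28 = 0.026714
  a = (KIC / sigma)^2 / pi
  a = 0.026714^2 / pi = 0.0002272 m

0.0002272 m


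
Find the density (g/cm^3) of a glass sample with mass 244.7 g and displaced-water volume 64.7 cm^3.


Use the definition of density:
  rho = mass / volume
  rho = 244.7 / 64.7 = 3.782 g/cm^3

3.782 g/cm^3


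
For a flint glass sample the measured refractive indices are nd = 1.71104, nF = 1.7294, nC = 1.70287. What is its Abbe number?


Abbe number formula: Vd = (nd - 1) / (nF - nC)
  nd - 1 = 1.71104 - 1 = 0.71104
  nF - nC = 1.7294 - 1.70287 = 0.02653
  Vd = 0.71104 / 0.02653 = 26.8

26.8


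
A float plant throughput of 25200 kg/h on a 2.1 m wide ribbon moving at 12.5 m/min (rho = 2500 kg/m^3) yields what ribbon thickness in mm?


Ribbon cross-section from mass balance:
  Volume rate = throughput / density = 25200 / 2500 = 10.08 m^3/h
  thickness = volume rate / (speed * 60 * width), i.e.
  thickness = throughput / (60 * speed * width * density) * 1000
  thickness = 25200 / (60 * 12.5 * 2.1 * 2500) * 1000 = 6.4 mm

6.4 mm


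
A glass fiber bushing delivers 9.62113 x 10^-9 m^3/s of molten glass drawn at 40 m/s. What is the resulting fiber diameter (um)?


Cross-sectional area from continuity:
  A = Q / v = 9.62113 x 10^-9 / 40 = 2.405283 x 10^-10 m^2
Diameter from circular cross-section:
  d = sqrt(4A / pi) * 10^6 (m -> um)
  d = sqrt(4 * 2.405283 x 10^-10 / pi) * 10^6 = 17.5 um

17.5 um


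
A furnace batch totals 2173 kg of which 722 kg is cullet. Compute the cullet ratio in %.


Cullet ratio = (cullet mass / total batch mass) * 100
  Ratio = 722 / 2173 * 100 = 33.23%

33.23%


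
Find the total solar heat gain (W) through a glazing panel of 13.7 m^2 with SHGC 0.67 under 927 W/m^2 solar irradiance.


Solar heat gain: Q = Area * SHGC * Irradiance
  Q = 13.7 * 0.67 * 927 = 8508.9 W

8508.9 W


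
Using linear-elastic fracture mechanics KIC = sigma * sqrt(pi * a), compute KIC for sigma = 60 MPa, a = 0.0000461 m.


Fracture toughness: KIC = sigma * sqrt(pi * a)
  pi * a = pi * 0.0000461 = 0.000144827
  sqrt(pi * a) = 0.012034
  KIC = 60 * 0.012034 = 0.722 MPa*sqrt(m)

0.722 MPa*sqrt(m)


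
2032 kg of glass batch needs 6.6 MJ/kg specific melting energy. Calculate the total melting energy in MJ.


Total energy = mass * specific energy
  E = 2032 * 6.6 = 13411.2 MJ

13411.2 MJ


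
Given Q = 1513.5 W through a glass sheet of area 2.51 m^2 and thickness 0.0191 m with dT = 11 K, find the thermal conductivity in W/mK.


Fourier's law rearranged: k = Q * t / (A * dT)
  Numerator = 1513.5 * 0.0191 = 28.90785
  Denominator = 2.51 * 11 = 27.61
  k = 28.90785 / 27.61 = 1.047 W/mK

1.047 W/mK


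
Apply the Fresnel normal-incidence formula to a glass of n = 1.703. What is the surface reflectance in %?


Fresnel reflectance at normal incidence:
  R = ((n - 1)/(n + 1))^2
  (n - 1)/(n + 1) = (1.703 - 1)/(1.703 + 1) = 0.260081
  R = 0.260081^2 = 0.0676421
  R(%) = 0.0676421 * 100 = 6.764%

6.764%


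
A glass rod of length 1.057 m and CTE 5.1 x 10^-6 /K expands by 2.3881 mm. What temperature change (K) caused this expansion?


Rearrange dL = alpha * L0 * dT for dT:
  dT = dL / (alpha * L0)
  dL (m) = 2.3881 / 1000 = 0.0023881
  dT = 0.0023881 / ((5.1 x 10^-6) * 1.057) = 443.0 K

443.0 K


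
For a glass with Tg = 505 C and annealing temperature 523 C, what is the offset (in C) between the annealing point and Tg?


Offset = T_anneal - Tg:
  offset = 523 - 505 = 18 C

18 C


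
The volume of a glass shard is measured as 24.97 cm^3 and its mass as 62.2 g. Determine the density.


Use the definition of density:
  rho = mass / volume
  rho = 62.2 / 24.97 = 2.491 g/cm^3

2.491 g/cm^3


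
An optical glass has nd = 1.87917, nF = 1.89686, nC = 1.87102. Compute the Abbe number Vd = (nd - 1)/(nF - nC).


Abbe number formula: Vd = (nd - 1) / (nF - nC)
  nd - 1 = 1.87917 - 1 = 0.87917
  nF - nC = 1.89686 - 1.87102 = 0.02584
  Vd = 0.87917 / 0.02584 = 34.02

34.02


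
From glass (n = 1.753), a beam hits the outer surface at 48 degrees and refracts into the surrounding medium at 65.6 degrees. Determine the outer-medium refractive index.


Apply Snell's law: n1 * sin(theta1) = n2 * sin(theta2)
  n2 = n1 * sin(theta1) / sin(theta2)
  sin(48) = 0.743145
  sin(65.6) = 0.910684
  n2 = 1.753 * 0.743145 / 0.910684 = 1.4305

1.4305


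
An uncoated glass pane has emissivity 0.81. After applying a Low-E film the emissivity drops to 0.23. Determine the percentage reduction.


Percentage reduction = (1 - coated/uncoated) * 100
  Ratio = 0.23 / 0.81 = 0.284
  Reduction = (1 - 0.284) * 100 = 71.6%

71.6%


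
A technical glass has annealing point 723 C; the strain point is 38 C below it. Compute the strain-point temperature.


Strain point = annealing point - difference:
  T_strain = 723 - 38 = 685 C

685 C


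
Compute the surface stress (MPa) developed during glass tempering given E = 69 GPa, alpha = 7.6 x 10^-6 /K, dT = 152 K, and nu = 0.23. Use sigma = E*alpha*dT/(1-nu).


Tempering stress: sigma = E * alpha * dT / (1 - nu)
  E (MPa) = 69 * 1000 = 69000
  Numerator = 69000 * (7.6 x 10^-6) * 152 = 79.7088
  Denominator = 1 - 0.23 = 0.77
  sigma = 79.7088 / 0.77 = 103.5 MPa

103.5 MPa


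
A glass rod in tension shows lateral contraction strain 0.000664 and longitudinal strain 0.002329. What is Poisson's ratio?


Poisson's ratio: nu = lateral strain / axial strain
  nu = 0.000664 / 0.002329 = 0.2851

0.2851


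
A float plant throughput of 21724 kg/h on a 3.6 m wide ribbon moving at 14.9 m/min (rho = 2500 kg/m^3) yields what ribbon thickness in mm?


Ribbon cross-section from mass balance:
  Volume rate = throughput / density = 21724 / 2500 = 8.6896 m^3/h
  thickness = volume rate / (speed * 60 * width), i.e.
  thickness = throughput / (60 * speed * width * density) * 1000
  thickness = 21724 / (60 * 14.9 * 3.6 * 2500) * 1000 = 2.7 mm

2.7 mm


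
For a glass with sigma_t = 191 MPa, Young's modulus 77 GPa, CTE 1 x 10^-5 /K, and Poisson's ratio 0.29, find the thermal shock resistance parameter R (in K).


Thermal shock resistance: R = sigma * (1 - nu) / (E * alpha)
  Numerator = 191 * (1 - 0.29) = 135.61
  Denominator = 77 * 1000 * (1 x 10^-5) = 0.77
  R = 135.61 / 0.77 = 176.1 K

176.1 K


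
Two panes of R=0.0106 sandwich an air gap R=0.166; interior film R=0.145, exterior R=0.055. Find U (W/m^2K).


Total thermal resistance (series):
  R_total = R_in + R_glass + R_air + R_glass + R_out
  R_total = 0.145 + 0.0106 + 0.166 + 0.0106 + 0.055 = 0.3872 m^2K/W
U-value = 1 / R_total = 1 / 0.3872 = 2.583 W/m^2K

2.583 W/m^2K


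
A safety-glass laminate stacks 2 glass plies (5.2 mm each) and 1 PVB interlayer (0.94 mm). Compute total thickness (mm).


Total thickness = glass contribution + PVB contribution
  Glass: 2 * 5.2 = 10.4 mm
  PVB: 1 * 0.94 = 0.94 mm
  Total = 10.4 + 0.94 = 11.34 mm

11.34 mm


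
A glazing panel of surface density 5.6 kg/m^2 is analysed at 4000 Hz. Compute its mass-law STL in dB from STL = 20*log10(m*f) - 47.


Mass law: STL = 20 * log10(m * f) - 47
  m * f = 5.6 * 4000 = 22400
  log10(22400) = 4.35025
  STL = 20 * 4.35025 - 47 = 87.005 - 47 = 40.0 dB

40.0 dB


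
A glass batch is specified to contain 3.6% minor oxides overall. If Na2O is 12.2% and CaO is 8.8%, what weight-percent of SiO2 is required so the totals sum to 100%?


Known pieces sum to 100%:
  SiO2 = 100 - (others + Na2O + CaO)
  SiO2 = 100 - (3.6 + 12.2 + 8.8) = 75.4%

75.4%


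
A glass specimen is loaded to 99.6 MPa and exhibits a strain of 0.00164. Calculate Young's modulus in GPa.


Young's modulus: E = stress / strain
  E = 99.6 MPa / 0.00164 = 60731.71 MPa
Convert to GPa: 60731.71 / 1000 = 60.73 GPa

60.73 GPa


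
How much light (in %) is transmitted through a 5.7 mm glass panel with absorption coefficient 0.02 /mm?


Beer-Lambert law: T = exp(-alpha * thickness)
  exponent = -0.02 * 5.7 = -0.114
  T = exp(-0.114) = 0.8923
  Percentage = 0.8923 * 100 = 89.23%

89.23%


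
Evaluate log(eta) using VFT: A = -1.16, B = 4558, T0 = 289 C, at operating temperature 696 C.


VFT equation: log(eta) = A + B / (T - T0)
  T - T0 = 696 - 289 = 407
  B / (T - T0) = 4558 / 407 = 11.199
  log(eta) = -1.16 + 11.199 = 10.039

10.039


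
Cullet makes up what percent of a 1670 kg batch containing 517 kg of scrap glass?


Cullet ratio = (cullet mass / total batch mass) * 100
  Ratio = 517 / 1670 * 100 = 30.96%

30.96%


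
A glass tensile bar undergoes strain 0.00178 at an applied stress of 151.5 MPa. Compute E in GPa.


Young's modulus: E = stress / strain
  E = 151.5 MPa / 0.00178 = 85112.36 MPa
Convert to GPa: 85112.36 / 1000 = 85.11 GPa

85.11 GPa


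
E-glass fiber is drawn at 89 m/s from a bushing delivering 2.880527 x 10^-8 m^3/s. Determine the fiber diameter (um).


Cross-sectional area from continuity:
  A = Q / v = 2.880527 x 10^-8 / 89 = 3.236547 x 10^-10 m^2
Diameter from circular cross-section:
  d = sqrt(4A / pi) * 10^6 (m -> um)
  d = sqrt(4 * 3.236547 x 10^-10 / pi) * 10^6 = 20.3 um

20.3 um


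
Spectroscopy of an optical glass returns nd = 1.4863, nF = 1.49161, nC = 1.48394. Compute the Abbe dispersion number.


Abbe number formula: Vd = (nd - 1) / (nF - nC)
  nd - 1 = 1.4863 - 1 = 0.4863
  nF - nC = 1.49161 - 1.48394 = 0.00767
  Vd = 0.4863 / 0.00767 = 63.4

63.4


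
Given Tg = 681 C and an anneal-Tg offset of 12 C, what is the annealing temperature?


The annealing temperature is Tg plus the offset:
  T_anneal = 681 + 12 = 693 C

693 C


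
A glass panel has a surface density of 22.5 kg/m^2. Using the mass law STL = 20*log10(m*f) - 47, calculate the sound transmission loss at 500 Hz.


Mass law: STL = 20 * log10(m * f) - 47
  m * f = 22.5 * 500 = 11250
  log10(11250) = 4.05115
  STL = 20 * 4.05115 - 47 = 81.023 - 47 = 34.0 dB

34.0 dB


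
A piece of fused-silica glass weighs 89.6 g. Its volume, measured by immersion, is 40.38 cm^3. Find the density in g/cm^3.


Use the definition of density:
  rho = mass / volume
  rho = 89.6 / 40.38 = 2.219 g/cm^3

2.219 g/cm^3


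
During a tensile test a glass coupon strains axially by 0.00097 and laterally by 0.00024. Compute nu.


Poisson's ratio: nu = lateral strain / axial strain
  nu = 0.00024 / 0.00097 = 0.2474

0.2474


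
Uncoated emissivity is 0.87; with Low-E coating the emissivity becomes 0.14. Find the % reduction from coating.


Percentage reduction = (1 - coated/uncoated) * 100
  Ratio = 0.14 / 0.87 = 0.1609
  Reduction = (1 - 0.1609) * 100 = 83.9%

83.9%


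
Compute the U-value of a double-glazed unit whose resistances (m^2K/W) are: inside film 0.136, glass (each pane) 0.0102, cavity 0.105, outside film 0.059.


Total thermal resistance (series):
  R_total = R_in + R_glass + R_air + R_glass + R_out
  R_total = 0.136 + 0.0102 + 0.105 + 0.0102 + 0.059 = 0.3204 m^2K/W
U-value = 1 / R_total = 1 / 0.3204 = 3.121 W/m^2K

3.121 W/m^2K


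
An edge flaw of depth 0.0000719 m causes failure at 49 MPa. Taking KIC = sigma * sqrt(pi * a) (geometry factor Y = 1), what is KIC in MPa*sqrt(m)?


Fracture toughness: KIC = sigma * sqrt(pi * a)
  pi * a = pi * 0.0000719 = 0.000225881
  sqrt(pi * a) = 0.015029
  KIC = 49 * 0.015029 = 0.736 MPa*sqrt(m)

0.736 MPa*sqrt(m)


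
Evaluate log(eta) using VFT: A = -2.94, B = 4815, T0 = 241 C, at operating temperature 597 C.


VFT equation: log(eta) = A + B / (T - T0)
  T - T0 = 597 - 241 = 356
  B / (T - T0) = 4815 / 356 = 13.525
  log(eta) = -2.94 + 13.525 = 10.585

10.585


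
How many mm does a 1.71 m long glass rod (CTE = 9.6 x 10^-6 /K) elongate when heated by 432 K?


Thermal expansion formula: dL = alpha * L0 * dT
  dL = (9.6 x 10^-6) * 1.71 * 432 = 0.00709171 m
Convert to mm: 0.00709171 * 1000 = 7.0917 mm

7.0917 mm


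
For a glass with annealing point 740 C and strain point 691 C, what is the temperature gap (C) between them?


Gap = T_anneal - T_strain:
  gap = 740 - 691 = 49 C

49 C


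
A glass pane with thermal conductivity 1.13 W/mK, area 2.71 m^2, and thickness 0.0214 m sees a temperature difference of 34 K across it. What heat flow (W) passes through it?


Fourier's law: Q = k * A * dT / t
  Q = 1.13 * 2.71 * 34 / 0.0214
  Q = 104.1182 / 0.0214 = 4865.3 W

4865.3 W


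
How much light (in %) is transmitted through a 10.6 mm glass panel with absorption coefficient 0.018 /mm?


Beer-Lambert law: T = exp(-alpha * thickness)
  exponent = -0.018 * 10.6 = -0.1908
  T = exp(-0.1908) = 0.8263
  Percentage = 0.8263 * 100 = 82.63%

82.63%


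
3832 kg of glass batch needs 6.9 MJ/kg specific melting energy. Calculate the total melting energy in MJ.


Total energy = mass * specific energy
  E = 3832 * 6.9 = 26440.8 MJ

26440.8 MJ


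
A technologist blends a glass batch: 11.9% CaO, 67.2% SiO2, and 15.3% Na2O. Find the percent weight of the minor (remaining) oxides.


Sum the three major oxides:
  SiO2 + Na2O + CaO = 67.2 + 15.3 + 11.9 = 94.4%
Subtract from 100%:
  Others = 100 - 94.4 = 5.6%

5.6%


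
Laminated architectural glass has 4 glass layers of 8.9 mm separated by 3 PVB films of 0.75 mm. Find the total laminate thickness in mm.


Total thickness = glass contribution + PVB contribution
  Glass: 4 * 8.9 = 35.6 mm
  PVB: 3 * 0.75 = 2.25 mm
  Total = 35.6 + 2.25 = 37.85 mm

37.85 mm


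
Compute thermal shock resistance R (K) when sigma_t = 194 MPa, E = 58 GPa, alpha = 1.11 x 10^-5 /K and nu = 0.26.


Thermal shock resistance: R = sigma * (1 - nu) / (E * alpha)
  Numerator = 194 * (1 - 0.26) = 143.56
  Denominator = 58 * 1000 * (1.11 x 10^-5) = 0.6438
  R = 143.56 / 0.6438 = 223.0 K

223.0 K


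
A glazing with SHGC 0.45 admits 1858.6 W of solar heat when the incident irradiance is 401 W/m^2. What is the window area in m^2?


Rearrange Q = Area * SHGC * Irradiance:
  Area = Q / (SHGC * Irradiance)
  Area = 1858.6 / (0.45 * 401) = 10.3 m^2

10.3 m^2


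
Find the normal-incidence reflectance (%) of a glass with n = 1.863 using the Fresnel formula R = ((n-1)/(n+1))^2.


Fresnel reflectance at normal incidence:
  R = ((n - 1)/(n + 1))^2
  (n - 1)/(n + 1) = (1.863 - 1)/(1.863 + 1) = 0.301432
  R = 0.301432^2 = 0.0908613
  R(%) = 0.0908613 * 100 = 9.086%

9.086%


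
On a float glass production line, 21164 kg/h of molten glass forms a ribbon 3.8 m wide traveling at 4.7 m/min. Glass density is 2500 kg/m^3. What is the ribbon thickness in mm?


Ribbon cross-section from mass balance:
  Volume rate = throughput / density = 21164 / 2500 = 8.4656 m^3/h
  thickness = volume rate / (speed * 60 * width), i.e.
  thickness = throughput / (60 * speed * width * density) * 1000
  thickness = 21164 / (60 * 4.7 * 3.8 * 2500) * 1000 = 7.9 mm

7.9 mm


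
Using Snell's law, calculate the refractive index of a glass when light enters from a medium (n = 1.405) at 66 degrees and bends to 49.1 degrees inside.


Apply Snell's law: n1 * sin(theta1) = n2 * sin(theta2)
  n2 = n1 * sin(theta1) / sin(theta2)
  sin(66) = 0.913545
  sin(49.1) = 0.755853
  n2 = 1.405 * 0.913545 / 0.755853 = 1.6981

1.6981


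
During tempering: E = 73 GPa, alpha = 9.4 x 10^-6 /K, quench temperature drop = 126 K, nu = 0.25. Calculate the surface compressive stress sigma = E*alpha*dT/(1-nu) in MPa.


Tempering stress: sigma = E * alpha * dT / (1 - nu)
  E (MPa) = 73 * 1000 = 73000
  Numerator = 73000 * (9.4 x 10^-6) * 126 = 86.4612
  Denominator = 1 - 0.25 = 0.75
  sigma = 86.4612 / 0.75 = 115.3 MPa

115.3 MPa


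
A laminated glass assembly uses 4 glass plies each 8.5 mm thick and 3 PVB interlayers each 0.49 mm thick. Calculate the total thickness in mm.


Total thickness = glass contribution + PVB contribution
  Glass: 4 * 8.5 = 34.0 mm
  PVB: 3 * 0.49 = 1.47 mm
  Total = 34.0 + 1.47 = 35.47 mm

35.47 mm


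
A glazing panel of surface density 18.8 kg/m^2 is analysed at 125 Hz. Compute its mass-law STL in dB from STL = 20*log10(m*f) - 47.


Mass law: STL = 20 * log10(m * f) - 47
  m * f = 18.8 * 125 = 2350
  log10(2350) = 3.37107
  STL = 20 * 3.37107 - 47 = 67.4214 - 47 = 20.4 dB

20.4 dB


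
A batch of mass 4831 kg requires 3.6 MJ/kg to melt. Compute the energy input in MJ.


Total energy = mass * specific energy
  E = 4831 * 3.6 = 17391.6 MJ

17391.6 MJ


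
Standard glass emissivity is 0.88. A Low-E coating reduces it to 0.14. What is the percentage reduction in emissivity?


Percentage reduction = (1 - coated/uncoated) * 100
  Ratio = 0.14 / 0.88 = 0.1591
  Reduction = (1 - 0.1591) * 100 = 84.1%

84.1%


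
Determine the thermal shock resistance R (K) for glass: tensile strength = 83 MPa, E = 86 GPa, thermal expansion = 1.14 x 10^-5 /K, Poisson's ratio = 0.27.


Thermal shock resistance: R = sigma * (1 - nu) / (E * alpha)
  Numerator = 83 * (1 - 0.27) = 60.59
  Denominator = 86 * 1000 * (1.14 x 10^-5) = 0.9804
  R = 60.59 / 0.9804 = 61.8 K

61.8 K


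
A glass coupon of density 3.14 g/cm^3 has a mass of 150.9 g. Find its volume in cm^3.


Rearrange rho = m / V:
  V = m / rho
  V = 150.9 / 3.14 = 48.057 cm^3

48.057 cm^3


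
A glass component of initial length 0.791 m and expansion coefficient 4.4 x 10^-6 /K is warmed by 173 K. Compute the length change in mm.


Thermal expansion formula: dL = alpha * L0 * dT
  dL = (4.4 x 10^-6) * 0.791 * 173 = 0.00060211 m
Convert to mm: 0.00060211 * 1000 = 0.6021 mm

0.6021 mm


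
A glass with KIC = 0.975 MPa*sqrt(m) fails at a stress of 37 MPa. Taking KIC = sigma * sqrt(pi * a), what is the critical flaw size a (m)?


Rearrange KIC = sigma * sqrt(pi * a):
  sqrt(pi * a) = KIC / sigma
  sqrt(pi * a) = 0.975 / 37 = 0.026351
  a = (KIC / sigma)^2 / pi
  a = 0.026351^2 / pi = 0.000221 m

0.000221 m


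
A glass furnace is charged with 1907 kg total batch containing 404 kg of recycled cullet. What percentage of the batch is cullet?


Cullet ratio = (cullet mass / total batch mass) * 100
  Ratio = 404 / 1907 * 100 = 21.19%

21.19%


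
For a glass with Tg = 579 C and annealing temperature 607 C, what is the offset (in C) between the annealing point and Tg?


Offset = T_anneal - Tg:
  offset = 607 - 579 = 28 C

28 C


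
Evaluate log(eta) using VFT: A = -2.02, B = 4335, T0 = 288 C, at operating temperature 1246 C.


VFT equation: log(eta) = A + B / (T - T0)
  T - T0 = 1246 - 288 = 958
  B / (T - T0) = 4335 / 958 = 4.525
  log(eta) = -2.02 + 4.525 = 2.505

2.505


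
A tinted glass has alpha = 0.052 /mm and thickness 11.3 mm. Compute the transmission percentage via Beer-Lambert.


Beer-Lambert law: T = exp(-alpha * thickness)
  exponent = -0.052 * 11.3 = -0.5876
  T = exp(-0.5876) = 0.5557
  Percentage = 0.5557 * 100 = 55.57%

55.57%


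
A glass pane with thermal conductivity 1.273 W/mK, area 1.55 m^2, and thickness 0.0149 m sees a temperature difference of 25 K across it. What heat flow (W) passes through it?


Fourier's law: Q = k * A * dT / t
  Q = 1.273 * 1.55 * 25 / 0.0149
  Q = 49.32875 / 0.0149 = 3310.7 W

3310.7 W


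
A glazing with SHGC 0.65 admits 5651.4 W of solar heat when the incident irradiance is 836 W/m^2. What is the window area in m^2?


Rearrange Q = Area * SHGC * Irradiance:
  Area = Q / (SHGC * Irradiance)
  Area = 5651.4 / (0.65 * 836) = 10.4 m^2

10.4 m^2


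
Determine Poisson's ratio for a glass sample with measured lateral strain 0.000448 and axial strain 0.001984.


Poisson's ratio: nu = lateral strain / axial strain
  nu = 0.000448 / 0.001984 = 0.2258

0.2258


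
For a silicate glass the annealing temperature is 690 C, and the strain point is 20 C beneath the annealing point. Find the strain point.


Strain point = annealing point - difference:
  T_strain = 690 - 20 = 670 C

670 C


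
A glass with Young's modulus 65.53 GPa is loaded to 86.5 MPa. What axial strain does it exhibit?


Rearrange E = sigma / epsilon:
  epsilon = sigma / E
  E (MPa) = 65.53 * 1000 = 65530
  epsilon = 86.5 / 65530 = 0.00132

0.00132


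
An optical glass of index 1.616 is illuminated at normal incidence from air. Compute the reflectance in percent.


Fresnel reflectance at normal incidence:
  R = ((n - 1)/(n + 1))^2
  (n - 1)/(n + 1) = (1.616 - 1)/(1.616 + 1) = 0.235474
  R = 0.235474^2 = 0.055448
  R(%) = 0.055448 * 100 = 5.545%

5.545%


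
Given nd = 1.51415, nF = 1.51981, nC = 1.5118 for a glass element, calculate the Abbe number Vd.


Abbe number formula: Vd = (nd - 1) / (nF - nC)
  nd - 1 = 1.51415 - 1 = 0.51415
  nF - nC = 1.51981 - 1.5118 = 0.00801
  Vd = 0.51415 / 0.00801 = 64.19

64.19


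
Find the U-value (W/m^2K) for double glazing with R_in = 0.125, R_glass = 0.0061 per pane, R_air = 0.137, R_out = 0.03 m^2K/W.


Total thermal resistance (series):
  R_total = R_in + R_glass + R_air + R_glass + R_out
  R_total = 0.125 + 0.0061 + 0.137 + 0.0061 + 0.03 = 0.3042 m^2K/W
U-value = 1 / R_total = 1 / 0.3042 = 3.287 W/m^2K

3.287 W/m^2K


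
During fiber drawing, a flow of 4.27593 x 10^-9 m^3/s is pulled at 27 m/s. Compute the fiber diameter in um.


Cross-sectional area from continuity:
  A = Q / v = 4.27593 x 10^-9 / 27 = 1.583678 x 10^-10 m^2
Diameter from circular cross-section:
  d = sqrt(4A / pi) * 10^6 (m -> um)
  d = sqrt(4 * 1.583678 x 10^-10 / pi) * 10^6 = 14.2 um

14.2 um


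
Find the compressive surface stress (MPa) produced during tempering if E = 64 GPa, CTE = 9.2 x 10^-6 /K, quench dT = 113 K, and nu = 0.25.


Tempering stress: sigma = E * alpha * dT / (1 - nu)
  E (MPa) = 64 * 1000 = 64000
  Numerator = 64000 * (9.2 x 10^-6) * 113 = 66.5344
  Denominator = 1 - 0.25 = 0.75
  sigma = 66.5344 / 0.75 = 88.7 MPa

88.7 MPa


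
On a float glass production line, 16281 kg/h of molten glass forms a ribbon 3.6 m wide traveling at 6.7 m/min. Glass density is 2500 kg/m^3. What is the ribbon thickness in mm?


Ribbon cross-section from mass balance:
  Volume rate = throughput / density = 16281 / 2500 = 6.5124 m^3/h
  thickness = volume rate / (speed * 60 * width), i.e.
  thickness = throughput / (60 * speed * width * density) * 1000
  thickness = 16281 / (60 * 6.7 * 3.6 * 2500) * 1000 = 4.5 mm

4.5 mm


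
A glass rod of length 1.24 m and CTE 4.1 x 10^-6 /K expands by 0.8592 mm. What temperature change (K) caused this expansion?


Rearrange dL = alpha * L0 * dT for dT:
  dT = dL / (alpha * L0)
  dL (m) = 0.8592 / 1000 = 0.0008592
  dT = 0.0008592 / ((4.1 x 10^-6) * 1.24) = 169.0 K

169.0 K


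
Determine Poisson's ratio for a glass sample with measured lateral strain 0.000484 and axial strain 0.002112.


Poisson's ratio: nu = lateral strain / axial strain
  nu = 0.000484 / 0.002112 = 0.2292

0.2292


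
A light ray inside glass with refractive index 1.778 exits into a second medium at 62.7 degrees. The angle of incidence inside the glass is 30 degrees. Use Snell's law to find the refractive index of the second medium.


Apply Snell's law: n1 * sin(theta1) = n2 * sin(theta2)
  n2 = n1 * sin(theta1) / sin(theta2)
  sin(30) = 0.5
  sin(62.7) = 0.888617
  n2 = 1.778 * 0.5 / 0.888617 = 1.0004

1.0004


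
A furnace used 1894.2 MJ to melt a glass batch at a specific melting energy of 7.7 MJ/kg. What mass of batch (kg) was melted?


Rearrange E = m * s for m:
  m = E / s
  m = 1894.2 / 7.7 = 246.0 kg

246.0 kg


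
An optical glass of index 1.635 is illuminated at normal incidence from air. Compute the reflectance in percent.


Fresnel reflectance at normal incidence:
  R = ((n - 1)/(n + 1))^2
  (n - 1)/(n + 1) = (1.635 - 1)/(1.635 + 1) = 0.240987
  R = 0.240987^2 = 0.0580747
  R(%) = 0.0580747 * 100 = 5.807%

5.807%


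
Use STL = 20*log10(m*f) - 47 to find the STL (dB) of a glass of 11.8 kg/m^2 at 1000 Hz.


Mass law: STL = 20 * log10(m * f) - 47
  m * f = 11.8 * 1000 = 11800
  log10(11800) = 4.07188
  STL = 20 * 4.07188 - 47 = 81.4376 - 47 = 34.4 dB

34.4 dB


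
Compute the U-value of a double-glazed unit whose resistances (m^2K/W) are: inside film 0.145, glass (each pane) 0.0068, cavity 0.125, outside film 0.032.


Total thermal resistance (series):
  R_total = R_in + R_glass + R_air + R_glass + R_out
  R_total = 0.145 + 0.0068 + 0.125 + 0.0068 + 0.032 = 0.3156 m^2K/W
U-value = 1 / R_total = 1 / 0.3156 = 3.169 W/m^2K

3.169 W/m^2K


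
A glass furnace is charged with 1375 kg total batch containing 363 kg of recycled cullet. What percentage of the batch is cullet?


Cullet ratio = (cullet mass / total batch mass) * 100
  Ratio = 363 / 1375 * 100 = 26.4%

26.4%


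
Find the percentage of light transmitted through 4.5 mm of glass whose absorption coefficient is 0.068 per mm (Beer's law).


Beer-Lambert law: T = exp(-alpha * thickness)
  exponent = -0.068 * 4.5 = -0.306
  T = exp(-0.306) = 0.7364
  Percentage = 0.7364 * 100 = 73.64%

73.64%


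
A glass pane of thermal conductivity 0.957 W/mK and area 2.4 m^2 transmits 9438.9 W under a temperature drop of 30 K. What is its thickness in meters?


Fourier's law: t = k * A * dT / Q
  t = 0.957 * 2.4 * 30 / 9438.9
  t = 68.904 / 9438.9 = 0.0073 m

0.0073 m


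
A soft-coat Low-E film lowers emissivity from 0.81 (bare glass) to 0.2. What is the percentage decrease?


Percentage reduction = (1 - coated/uncoated) * 100
  Ratio = 0.2 / 0.81 = 0.2469
  Reduction = (1 - 0.2469) * 100 = 75.3%

75.3%


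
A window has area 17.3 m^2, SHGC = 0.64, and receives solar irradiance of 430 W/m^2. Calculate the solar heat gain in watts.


Solar heat gain: Q = Area * SHGC * Irradiance
  Q = 17.3 * 0.64 * 430 = 4761 W

4761 W


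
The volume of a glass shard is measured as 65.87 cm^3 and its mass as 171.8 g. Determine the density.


Use the definition of density:
  rho = mass / volume
  rho = 171.8 / 65.87 = 2.608 g/cm^3

2.608 g/cm^3


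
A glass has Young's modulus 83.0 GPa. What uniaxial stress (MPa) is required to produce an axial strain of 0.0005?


Rearrange E = sigma / epsilon:
  sigma = E * epsilon
  E (MPa) = 83.0 * 1000 = 83000
  sigma = 83000 * 0.0005 = 41.5 MPa

41.5 MPa


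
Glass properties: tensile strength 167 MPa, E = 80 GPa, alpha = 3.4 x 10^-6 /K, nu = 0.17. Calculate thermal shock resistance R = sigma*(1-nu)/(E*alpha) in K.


Thermal shock resistance: R = sigma * (1 - nu) / (E * alpha)
  Numerator = 167 * (1 - 0.17) = 138.61
  Denominator = 80 * 1000 * (3.4 x 10^-6) = 0.272
  R = 138.61 / 0.272 = 509.6 K

509.6 K


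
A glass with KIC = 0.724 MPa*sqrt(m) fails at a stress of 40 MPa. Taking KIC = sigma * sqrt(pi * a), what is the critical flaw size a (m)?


Rearrange KIC = sigma * sqrt(pi * a):
  sqrt(pi * a) = KIC / sigma
  sqrt(pi * a) = 0.724 / 40 = 0.0181
  a = (KIC / sigma)^2 / pi
  a = 0.0181^2 / pi = 0.0001043 m

0.0001043 m


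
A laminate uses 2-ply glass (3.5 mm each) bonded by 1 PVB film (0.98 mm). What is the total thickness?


Total thickness = glass contribution + PVB contribution
  Glass: 2 * 3.5 = 7.0 mm
  PVB: 1 * 0.98 = 0.98 mm
  Total = 7.0 + 0.98 = 7.98 mm

7.98 mm


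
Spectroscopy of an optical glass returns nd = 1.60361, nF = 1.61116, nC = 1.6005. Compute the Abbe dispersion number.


Abbe number formula: Vd = (nd - 1) / (nF - nC)
  nd - 1 = 1.60361 - 1 = 0.60361
  nF - nC = 1.61116 - 1.6005 = 0.01066
  Vd = 0.60361 / 0.01066 = 56.62

56.62


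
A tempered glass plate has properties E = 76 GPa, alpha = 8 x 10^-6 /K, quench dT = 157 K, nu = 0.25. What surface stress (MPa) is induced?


Tempering stress: sigma = E * alpha * dT / (1 - nu)
  E (MPa) = 76 * 1000 = 76000
  Numerator = 76000 * (8 x 10^-6) * 157 = 95.456
  Denominator = 1 - 0.25 = 0.75
  sigma = 95.456 / 0.75 = 127.3 MPa

127.3 MPa


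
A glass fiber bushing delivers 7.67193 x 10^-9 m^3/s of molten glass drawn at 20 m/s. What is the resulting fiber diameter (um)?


Cross-sectional area from continuity:
  A = Q / v = 7.67193 x 10^-9 / 20 = 3.835965 x 10^-10 m^2
Diameter from circular cross-section:
  d = sqrt(4A / pi) * 10^6 (m -> um)
  d = sqrt(4 * 3.835965 x 10^-10 / pi) * 10^6 = 22.1 um

22.1 um


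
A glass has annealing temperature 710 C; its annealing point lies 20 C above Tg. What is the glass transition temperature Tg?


Rearrange T_anneal = Tg + offset for Tg:
  Tg = T_anneal - offset = 710 - 20 = 690 C

690 C


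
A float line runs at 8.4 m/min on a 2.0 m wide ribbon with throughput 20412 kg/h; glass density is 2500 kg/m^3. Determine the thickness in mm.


Ribbon cross-section from mass balance:
  Volume rate = throughput / density = 20412 / 2500 = 8.1648 m^3/h
  thickness = volume rate / (speed * 60 * width), i.e.
  thickness = throughput / (60 * speed * width * density) * 1000
  thickness = 20412 / (60 * 8.4 * 2.0 * 2500) * 1000 = 8.1 mm

8.1 mm


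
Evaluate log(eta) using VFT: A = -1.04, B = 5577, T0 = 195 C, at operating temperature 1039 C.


VFT equation: log(eta) = A + B / (T - T0)
  T - T0 = 1039 - 195 = 844
  B / (T - T0) = 5577 / 844 = 6.608
  log(eta) = -1.04 + 6.608 = 5.568

5.568


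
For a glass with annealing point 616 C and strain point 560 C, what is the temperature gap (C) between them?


Gap = T_anneal - T_strain:
  gap = 616 - 560 = 56 C

56 C


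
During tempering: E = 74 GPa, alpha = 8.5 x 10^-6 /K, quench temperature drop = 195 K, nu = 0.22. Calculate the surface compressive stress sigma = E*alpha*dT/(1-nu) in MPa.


Tempering stress: sigma = E * alpha * dT / (1 - nu)
  E (MPa) = 74 * 1000 = 74000
  Numerator = 74000 * (8.5 x 10^-6) * 195 = 122.655
  Denominator = 1 - 0.22 = 0.78
  sigma = 122.655 / 0.78 = 157.2 MPa

157.2 MPa


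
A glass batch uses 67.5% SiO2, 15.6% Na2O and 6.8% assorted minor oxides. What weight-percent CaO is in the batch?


Pieces sum to 100%:
  CaO = 100 - (SiO2 + Na2O + others)
  CaO = 100 - (67.5 + 15.6 + 6.8) = 10.1%

10.1%


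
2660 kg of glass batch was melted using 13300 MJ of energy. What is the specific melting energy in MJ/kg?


Rearrange E = m * s for s:
  s = E / m
  s = 13300 / 2660 = 5.0 MJ/kg

5.0 MJ/kg


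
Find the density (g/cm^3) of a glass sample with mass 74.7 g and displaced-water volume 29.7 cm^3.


Use the definition of density:
  rho = mass / volume
  rho = 74.7 / 29.7 = 2.515 g/cm^3

2.515 g/cm^3
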